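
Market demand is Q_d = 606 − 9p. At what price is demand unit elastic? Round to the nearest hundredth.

For linear demand Q_d = a − bp, E = −bp/(a − bp). |E| = 1 ⇒ bp = a − bp ⇒ p = a/(2b).
p = 606/(2·9) ≈ 33.67.

33.67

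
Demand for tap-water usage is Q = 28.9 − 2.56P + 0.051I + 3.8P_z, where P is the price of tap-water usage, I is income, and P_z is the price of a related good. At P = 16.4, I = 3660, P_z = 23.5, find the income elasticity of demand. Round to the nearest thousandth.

0.710

First evaluate Q: 28.9 − 2.56(16.4) + 0.051(3660) + 3.8(23.5) = 28.9 − 41.984 + 186.66 + 89.3 = 262.876.
∂Q/∂I = +0.051, so E_I = 0.051·(3660/262.876) ≈ 0.710.
E_I ∈ (0,1): normal good (necessity).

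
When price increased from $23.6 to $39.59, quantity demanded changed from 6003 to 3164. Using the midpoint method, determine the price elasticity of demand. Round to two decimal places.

-1.22

%Δq = (3164 − 6003)/[(6003 + 3164)/2] = -2839/4583.5 ≈ -0.6194.
%ΔP = (39.59 − 23.6)/[(23.6 + 39.59)/2] = 15.99/31.595 ≈ 0.5061.
Arc elasticity E = %Δq/%ΔP ≈ -0.6194/0.5061 ≈ -1.22.
|E| > 1: demand is elastic over this range.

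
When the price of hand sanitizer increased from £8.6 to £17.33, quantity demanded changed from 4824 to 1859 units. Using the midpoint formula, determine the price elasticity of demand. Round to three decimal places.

-1.318

%ΔQ = (1859 − 4824)/[(4824 + 1859)/2] = -2965/3341.5 ≈ -0.8873.
%Δp = (17.33 − 8.6)/[(8.6 + 17.33)/2] = 8.73/12.965 ≈ 0.6734.
Arc elasticity E = %ΔQ/%Δp ≈ -0.8873/0.6734 ≈ -1.318.
|E| > 1: demand is elastic over this range.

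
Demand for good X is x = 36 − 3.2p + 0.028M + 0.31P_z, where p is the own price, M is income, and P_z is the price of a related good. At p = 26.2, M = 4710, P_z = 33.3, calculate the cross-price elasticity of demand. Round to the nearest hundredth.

0.11

First evaluate x: 36 − 3.2(26.2) + 0.028(4710) + 0.31(33.3) = 36 − 83.84 + 131.88 + 10.323 = 94.363.
∂x/∂P_z = +0.31, so E_xy = 0.31·(33.3/94.363) ≈ 0.11.
E_xy > 0: the goods are substitutes.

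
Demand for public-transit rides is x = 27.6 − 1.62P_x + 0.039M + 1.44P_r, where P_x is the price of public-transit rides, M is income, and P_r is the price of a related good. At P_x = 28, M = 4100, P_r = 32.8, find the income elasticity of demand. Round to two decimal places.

x = 27.6 − 1.62(28) + 0.039(4100) + 1.44(32.8) = 27.6 − 45.36 + 159.9 + 47.232 = 189.372.
∂x/∂M = +0.039, so E_I = 0.039·(4100/189.372) ≈ 0.84.
E_I ∈ (0,1): normal good (necessity).

0.84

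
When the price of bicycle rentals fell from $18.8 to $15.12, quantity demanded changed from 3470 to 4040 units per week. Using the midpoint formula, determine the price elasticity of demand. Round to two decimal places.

%ΔQ = (4040 − 3470)/[(3470 + 4040)/2] = 570/3755 ≈ 0.1518.
%ΔP = (15.12 − 18.8)/[(18.8 + 15.12)/2] = -3.68/16.96 ≈ -0.2170.
Arc elasticity E = %ΔQ/%ΔP ≈ 0.1518/-0.2170 ≈ -0.70.
|E| < 1: demand is inelastic over this range.

-0.70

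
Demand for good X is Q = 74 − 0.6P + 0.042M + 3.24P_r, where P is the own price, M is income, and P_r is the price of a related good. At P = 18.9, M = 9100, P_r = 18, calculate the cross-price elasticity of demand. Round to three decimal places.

0.116

Q = 74 − 0.6(18.9) + 0.042(9100) + 3.24(18) = 74 − 11.34 + 382.2 + 58.32 = 503.18.
∂Q/∂P_r = +3.24, so E_xy = 3.24·(18/503.18) ≈ 0.116.
E_xy > 0: the goods are substitutes.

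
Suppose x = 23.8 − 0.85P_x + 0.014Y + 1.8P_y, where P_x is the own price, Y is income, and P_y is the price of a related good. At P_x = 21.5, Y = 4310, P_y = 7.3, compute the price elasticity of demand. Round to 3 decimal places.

-0.231

First evaluate x: 23.8 − 0.85(21.5) + 0.014(4310) + 1.8(7.3) = 23.8 − 18.275 + 60.34 + 13.14 = 79.005.
∂x/∂P_x = −0.85, so E_p = (−0.85)·(21.5/79.005) ≈ -0.231.
|E_p| < 1: demand is inelastic.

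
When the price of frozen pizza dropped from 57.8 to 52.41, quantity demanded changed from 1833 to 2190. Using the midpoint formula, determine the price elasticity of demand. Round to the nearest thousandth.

%Δq = (2190 − 1833)/[(1833 + 2190)/2] = 357/2011.5 ≈ 0.1775.
%Δp = (52.41 − 57.8)/[(57.8 + 52.41)/2] = -5.39/55.105 ≈ -0.0978.
Arc elasticity E = %Δq/%Δp ≈ 0.1775/-0.0978 ≈ -1.814.
|E| > 1: demand is elastic over this range.

-1.814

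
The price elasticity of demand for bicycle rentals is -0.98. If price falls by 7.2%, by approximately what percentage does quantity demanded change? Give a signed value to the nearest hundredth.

%ΔQ ≈ E × %ΔP = (-0.98) × (-7.2%) ≈ 7.06%.

7.06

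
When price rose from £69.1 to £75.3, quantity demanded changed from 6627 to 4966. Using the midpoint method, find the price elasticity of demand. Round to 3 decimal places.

-3.337

%ΔQ = (4966 − 6627)/[(6627 + 4966)/2] = -1661/5796.5 ≈ -0.2866.
%ΔP = (75.3 − 69.1)/[(69.1 + 75.3)/2] = 6.2/72.2 ≈ 0.0859.
Arc elasticity E = %ΔQ/%ΔP ≈ -0.2866/0.0859 ≈ -3.337.
|E| > 1: demand is elastic over this range.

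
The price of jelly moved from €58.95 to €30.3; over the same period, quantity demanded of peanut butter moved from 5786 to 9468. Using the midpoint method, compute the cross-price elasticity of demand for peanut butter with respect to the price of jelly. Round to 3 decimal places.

-0.752

%ΔQ_x = (9468 − 5786)/[(5786+9468)/2] = 3682/7627 ≈ 0.4828.
%ΔP_y = (30.3 − 58.95)/[(58.95+30.3)/2] ≈ -0.6420.
E_xy = 0.4828/-0.6420 ≈ -0.752.
E_xy < 0, so peanut butter and jelly are complements.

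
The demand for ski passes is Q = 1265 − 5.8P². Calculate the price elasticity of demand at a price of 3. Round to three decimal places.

-0.086

At P = 3, Q = 1212.8.
dQ/dP = −2·5.8·P = −34.8.
Point elasticity E = (dQ/dP)·(P/Q) = -34.8 × 3/1212.8 ≈ -0.086.
|E| < 1, so demand is inelastic at this price.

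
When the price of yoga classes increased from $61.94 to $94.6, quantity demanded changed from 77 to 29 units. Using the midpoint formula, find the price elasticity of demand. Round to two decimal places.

%Δq = (29 − 77)/[(77 + 29)/2] = -48/53 ≈ -0.9057.
%ΔP = (94.6 − 61.94)/[(61.94 + 94.6)/2] = 32.66/78.27 ≈ 0.4173.
Arc elasticity E = %Δq/%ΔP ≈ -0.9057/0.4173 ≈ -2.17.
|E| > 1: demand is elastic over this range.

-2.17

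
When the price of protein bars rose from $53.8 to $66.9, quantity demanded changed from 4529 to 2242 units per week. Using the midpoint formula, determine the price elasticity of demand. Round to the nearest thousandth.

%ΔQ = (2242 − 4529)/[(4529 + 2242)/2] = -2287/3385.5 ≈ -0.6755.
%Δp = (66.9 − 53.8)/[(53.8 + 66.9)/2] = 13.1/60.35 ≈ 0.2171.
Arc elasticity E = %ΔQ/%Δp ≈ -0.6755/0.2171 ≈ -3.112.
|E| > 1: demand is elastic over this range.

-3.112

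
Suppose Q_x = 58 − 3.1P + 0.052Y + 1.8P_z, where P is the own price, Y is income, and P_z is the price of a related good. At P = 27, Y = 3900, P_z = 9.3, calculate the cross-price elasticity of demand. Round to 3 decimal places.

0.086

Q_x = 58 − 3.1(27) + 0.052(3900) + 1.8(9.3) = 58 − 83.7 + 202.8 + 16.74 = 193.84.
∂Q_x/∂P_z = +1.8, so E_xy = 1.8·(9.3/193.84) ≈ 0.086.
E_xy > 0: the goods are substitutes.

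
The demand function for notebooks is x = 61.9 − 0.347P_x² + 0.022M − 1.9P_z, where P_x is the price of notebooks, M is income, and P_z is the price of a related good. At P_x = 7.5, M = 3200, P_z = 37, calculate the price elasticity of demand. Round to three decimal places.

x = 61.9 − 0.347(7.5)² + 0.022(3200) − 1.9(37) = 61.9 − 19.5188 + 70.4 − 70.3 = 42.4813.
∂x/∂P_x = −2·0.347·P_x = -5.205, so E_p = -5.205·(7.5/42.4813) ≈ -0.919.
|E_p| < 1: demand is inelastic.

-0.919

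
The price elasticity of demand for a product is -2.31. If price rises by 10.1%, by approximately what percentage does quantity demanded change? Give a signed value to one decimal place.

-23.3

%ΔQ ≈ E × %ΔP = (-2.31) × (10.1%) ≈ -23.3%.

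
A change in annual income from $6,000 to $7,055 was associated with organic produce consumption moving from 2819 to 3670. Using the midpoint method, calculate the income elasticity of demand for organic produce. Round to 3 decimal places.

%ΔQ = (3670 − 2819)/[(2819+3670)/2] = 851/3244.5 ≈ 0.2623.
%ΔY = (7,055 − 6,000)/[(6,000+7,055)/2] = 1055/6527.5 ≈ 0.1616.
E_I = %ΔQ/%ΔY ≈ 1.623.
E_I > 1: normal good (luxury).

1.623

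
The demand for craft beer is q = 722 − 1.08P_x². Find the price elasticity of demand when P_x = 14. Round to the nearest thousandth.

At P_x = 14, q = 510.32.
dq/dP_x = −2·1.08·P_x = −30.24.
Point elasticity E = (dq/dP_x)·(P_x/q) = -30.24 × 14/510.32 ≈ -0.830.
|E| < 1, so demand is inelastic at this price.

-0.830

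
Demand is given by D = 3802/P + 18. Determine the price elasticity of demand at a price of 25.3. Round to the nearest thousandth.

-0.893

At P = 25.3, D = 168.2767.
dD/dP = −3802/P² = −5.9398.
Point elasticity E = (dD/dP)·(P/D) = -5.9398 × 25.3/168.2767 ≈ -0.893.
|E| < 1, so demand is inelastic at this price.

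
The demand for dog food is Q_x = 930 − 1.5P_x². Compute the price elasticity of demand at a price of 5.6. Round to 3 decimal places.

-0.107

At P_x = 5.6, Q_x = 882.96.
dQ_x/dP_x = −2·1.5·P_x = −16.8.
Point elasticity E = (dQ_x/dP_x)·(P_x/Q_x) = -16.8 × 5.6/882.96 ≈ -0.107.
|E| < 1, so demand is inelastic at this price.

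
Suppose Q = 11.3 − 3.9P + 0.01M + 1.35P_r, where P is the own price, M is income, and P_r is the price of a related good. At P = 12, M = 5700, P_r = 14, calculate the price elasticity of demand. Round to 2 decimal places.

-1.16

Q = 11.3 − 3.9(12) + 0.01(5700) + 1.35(14) = 11.3 − 46.8 + 57 + 18.9 = 40.4.
∂Q/∂P = −3.9, so E_p = (−3.9)·(12/40.4) ≈ -1.16.
|E_p| > 1: demand is elastic.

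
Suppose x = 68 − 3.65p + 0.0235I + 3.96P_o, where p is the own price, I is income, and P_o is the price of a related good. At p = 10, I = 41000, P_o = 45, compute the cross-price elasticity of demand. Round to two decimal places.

Substituting, x = 68 − 3.65(10) + 0.0235(41000) + 3.96(45) = 68 − 36.5 + 963.5 + 178.2 = 1173.2.
∂x/∂P_o = +3.96, so E_xy = 3.96·(45/1173.2) ≈ 0.15.
E_xy > 0: the goods are substitutes.

0.15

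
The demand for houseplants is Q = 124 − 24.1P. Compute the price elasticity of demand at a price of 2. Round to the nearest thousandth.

At P = 2, Q = 75.8.
dQ/dP = −24.1.
Point elasticity E = (dQ/dP)·(P/Q) = -24.1 × 2/75.8 ≈ -0.636.
|E| < 1, so demand is inelastic at this price.

-0.636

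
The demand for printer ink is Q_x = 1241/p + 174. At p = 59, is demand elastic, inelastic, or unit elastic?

inelastic

At p = 59, Q_x = 195.0339.
dQ_x/dp = −1241/p² = −0.3565.
Point elasticity E = (dQ_x/dp)·(p/Q_x) = -0.3565 × 59/195.0339 ≈ -0.108.
|E| ≈ 0.108 < 1, so demand is inelastic.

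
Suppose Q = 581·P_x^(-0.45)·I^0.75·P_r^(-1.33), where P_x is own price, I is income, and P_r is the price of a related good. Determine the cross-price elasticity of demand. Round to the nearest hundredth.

For a Cobb–Douglas (constant-elasticity) form Q = A·P_r^α·…, the elasticity with respect to P_r equals the exponent α at every point.
Here the exponent on P_r is -1.33, so the cross-price elasticity of demand is -1.33.

-1.33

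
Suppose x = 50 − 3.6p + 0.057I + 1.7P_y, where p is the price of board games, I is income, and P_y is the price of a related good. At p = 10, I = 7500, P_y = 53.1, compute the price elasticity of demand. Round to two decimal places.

At the given point, x = 50 − 3.6(10) + 0.057(7500) + 1.7(53.1) = 50 − 36 + 427.5 + 90.27 = 531.77.
∂x/∂p = −3.6, so E_p = (−3.6)·(10/531.77) ≈ -0.07.
|E_p| < 1: demand is inelastic.

-0.07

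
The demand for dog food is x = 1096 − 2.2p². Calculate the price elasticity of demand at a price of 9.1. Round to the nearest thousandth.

At p = 9.1, x = 913.818.
dx/dp = −2·2.2·p = −40.04.
Point elasticity E = (dx/dp)·(p/x) = -40.04 × 9.1/913.818 ≈ -0.399.
|E| < 1, so demand is inelastic at this price.

-0.399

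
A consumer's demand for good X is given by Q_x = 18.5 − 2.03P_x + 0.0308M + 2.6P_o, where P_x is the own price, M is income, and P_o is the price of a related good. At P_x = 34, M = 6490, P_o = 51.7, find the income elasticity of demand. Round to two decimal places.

0.70

Evaluating quantity at (P_x, M, P_o) gives Q_x = 18.5 − 2.03(34) + 0.0308(6490) + 2.6(51.7) = 18.5 − 69.02 + 199.892 + 134.42 = 283.792.
∂Q_x/∂M = +0.0308, so E_I = 0.0308·(6490/283.792) ≈ 0.70.
E_I ∈ (0,1): normal good (necessity).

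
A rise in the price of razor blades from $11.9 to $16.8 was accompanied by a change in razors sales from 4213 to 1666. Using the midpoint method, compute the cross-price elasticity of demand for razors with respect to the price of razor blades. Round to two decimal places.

-2.54

%ΔQ_x = (1666 − 4213)/[(4213+1666)/2] = -2547/2939.5 ≈ -0.8665.
%ΔP_y = (16.8 − 11.9)/[(11.9+16.8)/2] ≈ 0.3415.
E_xy = -0.8665/0.3415 ≈ -2.54.
E_xy < 0, so razors and razor blades are complements.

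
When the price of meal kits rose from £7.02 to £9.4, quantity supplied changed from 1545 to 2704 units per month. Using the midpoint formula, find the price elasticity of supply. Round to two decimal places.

%ΔQ = (2704 − 1545)/[(1545 + 2704)/2] = 1159/2124.5 ≈ 0.5455.
%Δp = (9.4 − 7.02)/[(7.02 + 9.4)/2] = 2.38/8.21 ≈ 0.2899.
Arc elasticity E = %ΔQ/%Δp ≈ 0.5455/0.2899 ≈ 1.88.
|E| > 1: supply is elastic over this range.

1.88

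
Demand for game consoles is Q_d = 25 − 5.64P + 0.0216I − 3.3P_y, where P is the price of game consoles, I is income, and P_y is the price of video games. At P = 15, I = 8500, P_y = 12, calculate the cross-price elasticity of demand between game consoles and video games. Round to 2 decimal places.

-0.47

First evaluate Q_d: 25 − 5.64(15) + 0.0216(8500) − 3.3(12) = 25 − 84.6 + 183.6 − 39.6 = 84.4.
∂Q_d/∂P_y = −3.3, so E_xy = -3.3·(12/84.4) ≈ -0.47.
E_xy < 0: the goods are complements.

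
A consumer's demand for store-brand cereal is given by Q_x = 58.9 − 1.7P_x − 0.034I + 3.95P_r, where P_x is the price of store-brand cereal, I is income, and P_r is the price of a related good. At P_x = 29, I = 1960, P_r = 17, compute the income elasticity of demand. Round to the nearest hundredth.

-6.59

Substituting, Q_x = 58.9 − 1.7(29) − 0.034(1960) + 3.95(17) = 58.9 − 49.3 − 66.64 + 67.15 = 10.11.
∂Q_x/∂I = −0.034, so E_I = -0.034·(1960/10.11) ≈ -6.59.
E_I < 0: inferior good.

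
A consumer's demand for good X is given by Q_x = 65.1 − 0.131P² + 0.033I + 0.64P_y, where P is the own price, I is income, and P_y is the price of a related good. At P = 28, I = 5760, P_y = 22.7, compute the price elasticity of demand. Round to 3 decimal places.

-1.230

At the given point, Q_x = 65.1 − 0.131(28)² + 0.033(5760) + 0.64(22.7) = 65.1 − 102.704 + 190.08 + 14.528 = 167.004.
∂Q_x/∂P = −2·0.131·P = -7.336, so E_p = -7.336·(28/167.004) ≈ -1.230.
|E_p| > 1: demand is elastic.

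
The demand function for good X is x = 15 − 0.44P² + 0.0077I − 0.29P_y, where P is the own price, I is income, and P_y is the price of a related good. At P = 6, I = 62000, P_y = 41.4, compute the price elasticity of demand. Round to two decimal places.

-0.07

At the given point, x = 15 − 0.44(6)² + 0.0077(62000) − 0.29(41.4) = 15 − 15.84 + 477.4 − 12.006 = 464.554.
∂x/∂P = −2·0.44·P = -5.28, so E_p = -5.28·(6/464.554) ≈ -0.07.
|E_p| < 1: demand is inelastic.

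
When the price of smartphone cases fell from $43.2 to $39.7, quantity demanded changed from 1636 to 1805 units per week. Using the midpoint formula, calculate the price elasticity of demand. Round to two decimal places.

-1.16

%ΔQ = (1805 − 1636)/[(1636 + 1805)/2] = 169/1720.5 ≈ 0.0982.
%ΔP = (39.7 − 43.2)/[(43.2 + 39.7)/2] = -3.5/41.45 ≈ -0.0844.
Arc elasticity E = %ΔQ/%ΔP ≈ 0.0982/-0.0844 ≈ -1.16.
|E| > 1: demand is elastic over this range.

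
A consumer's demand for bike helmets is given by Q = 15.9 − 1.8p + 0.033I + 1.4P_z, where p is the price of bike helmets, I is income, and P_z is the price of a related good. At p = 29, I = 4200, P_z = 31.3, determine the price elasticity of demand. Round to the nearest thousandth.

-0.357

At the given point, Q = 15.9 − 1.8(29) + 0.033(4200) + 1.4(31.3) = 15.9 − 52.2 + 138.6 + 43.82 = 146.12.
∂Q/∂p = −1.8, so E_p = (−1.8)·(29/146.12) ≈ -0.357.
|E_p| < 1: demand is inelastic.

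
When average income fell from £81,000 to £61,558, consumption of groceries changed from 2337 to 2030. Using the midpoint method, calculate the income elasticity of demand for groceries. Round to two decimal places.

%ΔQ = (2030 − 2337)/[(2337+2030)/2] = -307/2183.5 ≈ -0.1406.
%ΔM = (61,558 − 81,000)/[(81,000+61,558)/2] = -19442/71279 ≈ -0.2728.
E_I = %ΔQ/%ΔM ≈ 0.52.
E_I ∈ (0,1): normal good (necessity).

0.52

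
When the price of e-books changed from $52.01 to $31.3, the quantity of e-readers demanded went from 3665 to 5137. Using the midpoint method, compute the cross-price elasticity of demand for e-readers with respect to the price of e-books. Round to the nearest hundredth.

-0.67

%ΔQ_x = (5137 − 3665)/[(3665+5137)/2] = 1472/4401 ≈ 0.3345.
%ΔP_y = (31.3 − 52.01)/[(52.01+31.3)/2] ≈ -0.4972.
E_xy = 0.3345/-0.4972 ≈ -0.67.
E_xy < 0, so e-readers and e-books are complements.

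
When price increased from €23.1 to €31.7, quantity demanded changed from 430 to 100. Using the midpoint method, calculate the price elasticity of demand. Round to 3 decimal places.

-3.968

%Δq = (100 − 430)/[(430 + 100)/2] = -330/265 ≈ -1.2453.
%Δp = (31.7 − 23.1)/[(23.1 + 31.7)/2] = 8.6/27.4 ≈ 0.3139.
Arc elasticity E = %Δq/%Δp ≈ -1.2453/0.3139 ≈ -3.968.
|E| > 1: demand is elastic over this range.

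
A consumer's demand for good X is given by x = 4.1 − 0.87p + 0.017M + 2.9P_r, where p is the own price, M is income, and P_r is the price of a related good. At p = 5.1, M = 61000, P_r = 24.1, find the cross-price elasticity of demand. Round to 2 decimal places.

0.06

At the given point, x = 4.1 − 0.87(5.1) + 0.017(61000) + 2.9(24.1) = 4.1 − 4.437 + 1037 + 69.89 = 1106.553.
∂x/∂P_r = +2.9, so E_xy = 2.9·(24.1/1106.553) ≈ 0.06.
E_xy > 0: the goods are substitutes.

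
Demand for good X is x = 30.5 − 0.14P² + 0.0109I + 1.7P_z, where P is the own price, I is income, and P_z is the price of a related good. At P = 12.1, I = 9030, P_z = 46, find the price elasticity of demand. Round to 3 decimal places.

-0.220

Evaluating quantity at (P, I, P_z) gives x = 30.5 − 0.14(12.1)² + 0.0109(9030) + 1.7(46) = 30.5 − 20.4974 + 98.427 + 78.2 = 186.6296.
∂x/∂P = −2·0.14·P = -3.388, so E_p = -3.388·(12.1/186.6296) ≈ -0.220.
|E_p| < 1: demand is inelastic.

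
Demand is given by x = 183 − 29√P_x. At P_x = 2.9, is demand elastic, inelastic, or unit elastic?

inelastic

At P_x = 2.9, x = 133.6148.
dx/dP_x = −29/(2√P_x) = −29/(2·1.7029).
Point elasticity E = (dx/dP_x)·(P_x/x) = -8.5147 × 2.9/133.6148 ≈ -0.185.
|E| ≈ 0.185 < 1, so demand is inelastic.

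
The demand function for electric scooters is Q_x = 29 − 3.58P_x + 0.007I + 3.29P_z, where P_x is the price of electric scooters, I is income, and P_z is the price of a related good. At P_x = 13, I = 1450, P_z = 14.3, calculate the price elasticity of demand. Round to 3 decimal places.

At the given point, Q_x = 29 − 3.58(13) + 0.007(1450) + 3.29(14.3) = 29 − 46.54 + 10.15 + 47.047 = 39.657.
∂Q_x/∂P_x = −3.58, so E_p = (−3.58)·(13/39.657) ≈ -1.174.
|E_p| > 1: demand is elastic.

-1.174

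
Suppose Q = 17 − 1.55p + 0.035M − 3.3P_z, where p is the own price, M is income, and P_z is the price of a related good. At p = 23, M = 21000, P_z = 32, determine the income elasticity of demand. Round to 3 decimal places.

Q = 17 − 1.55(23) + 0.035(21000) − 3.3(32) = 17 − 35.65 + 735 − 105.6 = 610.75.
∂Q/∂M = +0.035, so E_I = 0.035·(21000/610.75) ≈ 1.203.
E_I > 1: normal good (luxury).

1.203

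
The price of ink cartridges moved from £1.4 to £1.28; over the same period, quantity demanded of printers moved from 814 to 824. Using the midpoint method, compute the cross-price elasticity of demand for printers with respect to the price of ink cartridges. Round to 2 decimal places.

-0.14

%ΔQ_x = (824 − 814)/[(814+824)/2] = 10/819 ≈ 0.0122.
%ΔP_y = (1.28 − 1.4)/[(1.4+1.28)/2] ≈ -0.0896.
E_xy = 0.0122/-0.0896 ≈ -0.14.
E_xy < 0, so printers and ink cartridges are complements.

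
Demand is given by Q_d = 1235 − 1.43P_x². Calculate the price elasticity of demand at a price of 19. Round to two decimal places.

At P_x = 19, Q_d = 718.77.
dQ_d/dP_x = −2·1.43·P_x = −54.34.
Point elasticity E = (dQ_d/dP_x)·(P_x/Q_d) = -54.34 × 19/718.77 ≈ -1.44.
|E| > 1, so demand is elastic at this price.

-1.44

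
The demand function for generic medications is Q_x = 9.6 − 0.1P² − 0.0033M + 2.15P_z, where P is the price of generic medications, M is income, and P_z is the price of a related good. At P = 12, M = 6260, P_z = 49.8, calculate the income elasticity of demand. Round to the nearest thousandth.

Q_x = 9.6 − 0.1(12)² − 0.0033(6260) + 2.15(49.8) = 9.6 − 14.4 − 20.658 + 107.07 = 81.612.
∂Q_x/∂M = −0.0033, so E_I = -0.0033·(6260/81.612) ≈ -0.253.
E_I < 0: inferior good.

-0.253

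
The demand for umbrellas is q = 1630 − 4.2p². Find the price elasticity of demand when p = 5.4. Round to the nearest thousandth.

-0.162

At p = 5.4, q = 1507.528.
dq/dp = −2·4.2·p = −45.36.
Point elasticity E = (dq/dp)·(p/q) = -45.36 × 5.4/1507.528 ≈ -0.162.
|E| < 1, so demand is inelastic at this price.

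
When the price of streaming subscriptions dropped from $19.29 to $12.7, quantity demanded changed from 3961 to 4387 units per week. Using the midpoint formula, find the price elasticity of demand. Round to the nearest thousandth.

%Δq = (4387 − 3961)/[(3961 + 4387)/2] = 426/4174 ≈ 0.1021.
%Δp = (12.7 − 19.29)/[(19.29 + 12.7)/2] = -6.59/15.995 ≈ -0.4120.
Arc elasticity E = %Δq/%Δp ≈ 0.1021/-0.4120 ≈ -0.248.
|E| < 1: demand is inelastic over this range.

-0.248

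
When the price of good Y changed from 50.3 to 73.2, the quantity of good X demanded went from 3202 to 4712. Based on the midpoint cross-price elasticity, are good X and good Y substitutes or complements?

substitutes

%ΔQ_x = (4712 − 3202)/[(3202+4712)/2] = 1510/3957 ≈ 0.3816.
%ΔP_y = (73.2 − 50.3)/[(50.3+73.2)/2] ≈ 0.3709.
E_xy = 0.3816/0.3709 ≈ 1.029.
E_xy > 0, so the goods are substitutes.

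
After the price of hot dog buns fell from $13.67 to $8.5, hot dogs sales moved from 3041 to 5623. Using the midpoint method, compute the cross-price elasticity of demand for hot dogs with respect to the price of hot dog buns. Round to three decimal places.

-1.278

%ΔQ_x = (5623 − 3041)/[(3041+5623)/2] = 2582/4332 ≈ 0.5960.
%ΔP_y = (8.5 − 13.67)/[(13.67+8.5)/2] ≈ -0.4664.
E_xy = 0.5960/-0.4664 ≈ -1.278.
E_xy < 0, so hot dogs and hot dog buns are complements.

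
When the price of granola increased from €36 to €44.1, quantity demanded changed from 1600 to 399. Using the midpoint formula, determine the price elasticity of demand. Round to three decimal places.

%Δq = (399 − 1600)/[(1600 + 399)/2] = -1201/999.5 ≈ -1.2016.
%ΔP = (44.1 − 36)/[(36 + 44.1)/2] = 8.1/40.05 ≈ 0.2022.
Arc elasticity E = %Δq/%ΔP ≈ -1.2016/0.2022 ≈ -5.941.
|E| > 1: demand is elastic over this range.

-5.941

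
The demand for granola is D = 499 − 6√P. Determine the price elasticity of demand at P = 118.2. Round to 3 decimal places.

-0.075

At P = 118.2, D = 433.7681.
dD/dP = −6/(2√P) = −6/(2·10.872).
Point elasticity E = (dD/dP)·(P/D) = -0.2759 × 118.2/433.7681 ≈ -0.075.
|E| < 1, so demand is inelastic at this price.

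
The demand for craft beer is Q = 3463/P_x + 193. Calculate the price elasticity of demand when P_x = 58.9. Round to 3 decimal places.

At P_x = 58.9, Q = 251.7946.
dQ/dP_x = −3463/P_x² = −0.9982.
Point elasticity E = (dQ/dP_x)·(P_x/Q) = -0.9982 × 58.9/251.7946 ≈ -0.234.
|E| < 1, so demand is inelastic at this price.

-0.234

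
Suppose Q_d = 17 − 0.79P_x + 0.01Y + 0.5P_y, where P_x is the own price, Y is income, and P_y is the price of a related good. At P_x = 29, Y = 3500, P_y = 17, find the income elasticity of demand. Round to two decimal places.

0.93

Substituting, Q_d = 17 − 0.79(29) + 0.01(3500) + 0.5(17) = 17 − 22.91 + 35 + 8.5 = 37.59.
∂Q_d/∂Y = +0.01, so E_I = 0.01·(3500/37.59) ≈ 0.93.
E_I ∈ (0,1): normal good (necessity).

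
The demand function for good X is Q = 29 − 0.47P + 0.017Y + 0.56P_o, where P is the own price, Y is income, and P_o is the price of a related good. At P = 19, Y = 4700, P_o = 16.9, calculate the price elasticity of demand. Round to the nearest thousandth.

-0.082

Substituting, Q = 29 − 0.47(19) + 0.017(4700) + 0.56(16.9) = 29 − 8.93 + 79.9 + 9.464 = 109.434.
∂Q/∂P = −0.47, so E_p = (−0.47)·(19/109.434) ≈ -0.082.
|E_p| < 1: demand is inelastic.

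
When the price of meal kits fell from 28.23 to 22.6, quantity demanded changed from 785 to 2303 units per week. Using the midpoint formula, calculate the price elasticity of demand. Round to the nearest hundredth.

%Δq = (2303 − 785)/[(785 + 2303)/2] = 1518/1544 ≈ 0.9832.
%Δp = (22.6 − 28.23)/[(28.23 + 22.6)/2] = -5.63/25.415 ≈ -0.2215.
Arc elasticity E = %Δq/%Δp ≈ 0.9832/-0.2215 ≈ -4.44.
|E| > 1: demand is elastic over this range.

-4.44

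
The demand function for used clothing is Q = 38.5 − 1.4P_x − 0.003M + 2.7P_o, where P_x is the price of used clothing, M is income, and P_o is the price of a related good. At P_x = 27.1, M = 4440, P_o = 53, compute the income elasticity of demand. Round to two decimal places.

At the given point, Q = 38.5 − 1.4(27.1) − 0.003(4440) + 2.7(53) = 38.5 − 37.94 − 13.32 + 143.1 = 130.34.
∂Q/∂M = −0.003, so E_I = -0.003·(4440/130.34) ≈ -0.10.
E_I < 0: inferior good.

-0.10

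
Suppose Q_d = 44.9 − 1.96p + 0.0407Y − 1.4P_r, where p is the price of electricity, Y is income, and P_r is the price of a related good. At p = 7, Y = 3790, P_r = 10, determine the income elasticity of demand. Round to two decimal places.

At the given point, Q_d = 44.9 − 1.96(7) + 0.0407(3790) − 1.4(10) = 44.9 − 13.72 + 154.253 − 14 = 171.433.
∂Q_d/∂Y = +0.0407, so E_I = 0.0407·(3790/171.433) ≈ 0.90.
E_I ∈ (0,1): normal good (necessity).

0.90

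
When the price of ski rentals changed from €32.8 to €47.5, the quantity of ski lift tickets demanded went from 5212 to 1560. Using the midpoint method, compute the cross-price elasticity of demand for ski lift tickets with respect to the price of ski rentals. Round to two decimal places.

-2.95

%ΔQ_x = (1560 − 5212)/[(5212+1560)/2] = -3652/3386 ≈ -1.0786.
%ΔP_y = (47.5 − 32.8)/[(32.8+47.5)/2] ≈ 0.3661.
E_xy = -1.0786/0.3661 ≈ -2.95.
E_xy < 0, so ski lift tickets and ski rentals are complements.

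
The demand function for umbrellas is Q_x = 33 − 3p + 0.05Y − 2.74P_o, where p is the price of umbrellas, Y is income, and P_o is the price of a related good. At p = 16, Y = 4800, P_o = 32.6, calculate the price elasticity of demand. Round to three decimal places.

-0.354

At the given point, Q_x = 33 − 3(16) + 0.05(4800) − 2.74(32.6) = 33 − 48 + 240 − 89.324 = 135.676.
∂Q_x/∂p = −3, so E_p = (−3)·(16/135.676) ≈ -0.354.
|E_p| < 1: demand is inelastic.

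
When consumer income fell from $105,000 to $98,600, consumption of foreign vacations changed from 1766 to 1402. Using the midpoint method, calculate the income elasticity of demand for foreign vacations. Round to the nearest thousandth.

%ΔQ = (1402 − 1766)/[(1766+1402)/2] = -364/1584 ≈ -0.2298.
%ΔM = (98,600 − 105,000)/[(105,000+98,600)/2] = -6400/101800 ≈ -0.0629.
E_I = %ΔQ/%ΔM ≈ 3.655.
E_I > 1: normal good (luxury).

3.655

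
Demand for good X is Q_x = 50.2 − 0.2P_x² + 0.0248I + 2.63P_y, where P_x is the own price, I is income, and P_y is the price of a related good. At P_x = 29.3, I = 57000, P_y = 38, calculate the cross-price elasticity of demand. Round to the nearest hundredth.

0.07

First evaluate Q_x: 50.2 − 0.2(29.3)² + 0.0248(57000) + 2.63(38) = 50.2 − 171.698 + 1413.6 + 99.94 = 1392.042.
∂Q_x/∂P_y = +2.63, so E_xy = 2.63·(38/1392.042) ≈ 0.07.
E_xy > 0: the goods are substitutes.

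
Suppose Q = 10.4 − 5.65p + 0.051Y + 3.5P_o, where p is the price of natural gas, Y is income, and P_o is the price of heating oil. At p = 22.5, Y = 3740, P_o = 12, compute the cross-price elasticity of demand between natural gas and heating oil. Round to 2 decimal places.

0.36

Q = 10.4 − 5.65(22.5) + 0.051(3740) + 3.5(12) = 10.4 − 127.125 + 190.74 + 42 = 116.015.
∂Q/∂P_o = +3.5, so E_xy = 3.5·(12/116.015) ≈ 0.36.
E_xy > 0: the goods are substitutes.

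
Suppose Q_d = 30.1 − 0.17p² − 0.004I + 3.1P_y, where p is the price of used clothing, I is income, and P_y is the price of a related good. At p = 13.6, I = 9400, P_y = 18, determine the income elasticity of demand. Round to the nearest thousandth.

Substituting, Q_d = 30.1 − 0.17(13.6)² − 0.004(9400) + 3.1(18) = 30.1 − 31.4432 − 37.6 + 55.8 = 16.8568.
∂Q_d/∂I = −0.004, so E_I = -0.004·(9400/16.8568) ≈ -2.231.
E_I < 0: inferior good.

-2.231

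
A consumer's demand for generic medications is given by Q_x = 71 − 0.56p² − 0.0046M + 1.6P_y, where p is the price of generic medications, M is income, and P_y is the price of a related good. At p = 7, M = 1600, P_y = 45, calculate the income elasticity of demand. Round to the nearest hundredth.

Evaluating quantity at (p, M, P_y) gives Q_x = 71 − 0.56(7)² − 0.0046(1600) + 1.6(45) = 71 − 27.44 − 7.36 + 72 = 108.2.
∂Q_x/∂M = −0.0046, so E_I = -0.0046·(1600/108.2) ≈ -0.07.
E_I < 0: inferior good.

-0.07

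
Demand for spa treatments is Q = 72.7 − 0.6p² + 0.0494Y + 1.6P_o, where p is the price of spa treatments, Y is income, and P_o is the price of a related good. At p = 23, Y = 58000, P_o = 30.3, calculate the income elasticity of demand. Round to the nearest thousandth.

1.074

Substituting, Q = 72.7 − 0.6(23)² + 0.0494(58000) + 1.6(30.3) = 72.7 − 317.4 + 2865.2 + 48.48 = 2668.98.
∂Q/∂Y = +0.0494, so E_I = 0.0494·(58000/2668.98) ≈ 1.074.
E_I > 1: normal good (luxury).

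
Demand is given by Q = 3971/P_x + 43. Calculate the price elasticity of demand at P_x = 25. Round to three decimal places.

-0.787

At P_x = 25, Q = 201.84.
dQ/dP_x = −3971/P_x² = −6.3536.
Point elasticity E = (dQ/dP_x)·(P_x/Q) = -6.3536 × 25/201.84 ≈ -0.787.
|E| < 1, so demand is inelastic at this price.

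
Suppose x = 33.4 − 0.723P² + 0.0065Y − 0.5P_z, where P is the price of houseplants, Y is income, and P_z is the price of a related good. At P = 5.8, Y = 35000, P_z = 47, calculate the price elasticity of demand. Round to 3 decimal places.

-0.228

x = 33.4 − 0.723(5.8)² + 0.0065(35000) − 0.5(47) = 33.4 − 24.3217 + 227.5 − 23.5 = 213.0783.
∂x/∂P = −2·0.723·P = -8.3868, so E_p = -8.3868·(5.8/213.0783) ≈ -0.228.
|E_p| < 1: demand is inelastic.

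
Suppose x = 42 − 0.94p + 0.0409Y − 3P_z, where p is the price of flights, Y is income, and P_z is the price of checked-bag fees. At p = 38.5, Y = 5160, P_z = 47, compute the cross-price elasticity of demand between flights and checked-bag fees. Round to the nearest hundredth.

-1.86

At the given point, x = 42 − 0.94(38.5) + 0.0409(5160) − 3(47) = 42 − 36.19 + 211.044 − 141 = 75.854.
∂x/∂P_z = −3, so E_xy = -3·(47/75.854) ≈ -1.86.
E_xy < 0: the goods are complements.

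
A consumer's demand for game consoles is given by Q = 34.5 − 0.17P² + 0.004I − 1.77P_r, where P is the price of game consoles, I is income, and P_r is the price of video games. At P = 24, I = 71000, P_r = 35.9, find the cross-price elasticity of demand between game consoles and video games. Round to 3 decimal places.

Q = 34.5 − 0.17(24)² + 0.004(71000) − 1.77(35.9) = 34.5 − 97.92 + 284 − 63.543 = 157.037.
∂Q/∂P_r = −1.77, so E_xy = -1.77·(35.9/157.037) ≈ -0.405.
E_xy < 0: the goods are complements.

-0.405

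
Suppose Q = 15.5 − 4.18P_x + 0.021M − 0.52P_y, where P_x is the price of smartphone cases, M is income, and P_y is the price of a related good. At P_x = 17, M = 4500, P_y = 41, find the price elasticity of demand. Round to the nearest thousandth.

Substituting, Q = 15.5 − 4.18(17) + 0.021(4500) − 0.52(41) = 15.5 − 71.06 + 94.5 − 21.32 = 17.62.
∂Q/∂P_x = −4.18, so E_p = (−4.18)·(17/17.62) ≈ -4.033.
|E_p| > 1: demand is elastic.

-4.033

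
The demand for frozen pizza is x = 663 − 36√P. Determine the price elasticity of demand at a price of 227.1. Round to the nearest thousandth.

-2.251

At P = 227.1, x = 120.4859.
dx/dP = −36/(2√P) = −36/(2·15.0698).
Point elasticity E = (dx/dP)·(P/x) = -1.1944 × 227.1/120.4859 ≈ -2.251.
|E| > 1, so demand is elastic at this price.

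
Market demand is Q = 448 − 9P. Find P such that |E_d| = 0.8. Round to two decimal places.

Set −bP/(a − bP) = −0.8 ⇒ bP = 0.8(a − bP) ⇒ bP(1+0.8) = 0.8·a.
P = 0.8·448/(9·1.8) ≈ 22.12.

22.12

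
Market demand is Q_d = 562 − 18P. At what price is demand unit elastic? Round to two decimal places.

For linear demand Q_d = a − bP, E = −bP/(a − bP). |E| = 1 ⇒ bP = a − bP ⇒ P = a/(2b).
P = 562/(2·18) ≈ 15.61.

15.61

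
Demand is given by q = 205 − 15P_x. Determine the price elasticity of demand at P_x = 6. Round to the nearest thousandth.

-0.783

At P_x = 6, q = 115.
dq/dP_x = −15.
Point elasticity E = (dq/dP_x)·(P_x/q) = -15 × 6/115 ≈ -0.783.
|E| < 1, so demand is inelastic at this price.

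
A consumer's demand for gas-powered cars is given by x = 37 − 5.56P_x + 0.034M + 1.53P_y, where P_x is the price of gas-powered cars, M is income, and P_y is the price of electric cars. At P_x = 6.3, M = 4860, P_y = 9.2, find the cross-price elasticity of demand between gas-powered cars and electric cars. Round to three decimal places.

First evaluate x: 37 − 5.56(6.3) + 0.034(4860) + 1.53(9.2) = 37 − 35.028 + 165.24 + 14.076 = 181.288.
∂x/∂P_y = +1.53, so E_xy = 1.53·(9.2/181.288) ≈ 0.078.
E_xy > 0: the goods are substitutes.

0.078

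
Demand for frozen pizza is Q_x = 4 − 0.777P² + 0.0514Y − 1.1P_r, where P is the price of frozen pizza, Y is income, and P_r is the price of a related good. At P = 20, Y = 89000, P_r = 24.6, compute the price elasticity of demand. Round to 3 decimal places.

Evaluating quantity at (P, Y, P_r) gives Q_x = 4 − 0.777(20)² + 0.0514(89000) − 1.1(24.6) = 4 − 310.8 + 4574.6 − 27.06 = 4240.74.
∂Q_x/∂P = −2·0.777·P = -31.08, so E_p = -31.08·(20/4240.74) ≈ -0.147.
|E_p| < 1: demand is inelastic.

-0.147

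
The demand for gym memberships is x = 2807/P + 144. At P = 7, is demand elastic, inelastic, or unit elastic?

inelastic

At P = 7, x = 545.
dx/dP = −2807/P² = −57.2857.
Point elasticity E = (dx/dP)·(P/x) = -57.2857 × 7/545 ≈ -0.736.
|E| ≈ 0.736 < 1, so demand is inelastic.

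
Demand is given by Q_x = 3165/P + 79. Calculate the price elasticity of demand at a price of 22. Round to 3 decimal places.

-0.646

At P = 22, Q_x = 222.8636.
dQ_x/dP = −3165/P² = −6.5393.
Point elasticity E = (dQ_x/dP)·(P/Q_x) = -6.5393 × 22/222.8636 ≈ -0.646.
|E| < 1, so demand is inelastic at this price.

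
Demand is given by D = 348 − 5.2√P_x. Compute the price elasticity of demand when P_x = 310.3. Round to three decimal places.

At P_x = 310.3, D = 256.4003.
dD/dP_x = −5.2/(2√P_x) = −5.2/(2·17.6153).
Point elasticity E = (dD/dP_x)·(P_x/D) = -0.1476 × 310.3/256.4003 ≈ -0.179.
|E| < 1, so demand is inelastic at this price.

-0.179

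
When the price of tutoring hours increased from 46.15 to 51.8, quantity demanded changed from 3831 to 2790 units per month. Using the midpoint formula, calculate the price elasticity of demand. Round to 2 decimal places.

-2.73

%ΔQ = (2790 − 3831)/[(3831 + 2790)/2] = -1041/3310.5 ≈ -0.3145.
%ΔP = (51.8 − 46.15)/[(46.15 + 51.8)/2] = 5.65/48.975 ≈ 0.1154.
Arc elasticity E = %ΔQ/%ΔP ≈ -0.3145/0.1154 ≈ -2.73.
|E| > 1: demand is elastic over this range.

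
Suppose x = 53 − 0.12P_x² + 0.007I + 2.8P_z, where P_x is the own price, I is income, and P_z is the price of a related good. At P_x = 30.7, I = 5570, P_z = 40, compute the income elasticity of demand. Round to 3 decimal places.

0.429

Substituting, x = 53 − 0.12(30.7)² + 0.007(5570) + 2.8(40) = 53 − 113.0988 + 38.99 + 112 = 90.8912.
∂x/∂I = +0.007, so E_I = 0.007·(5570/90.8912) ≈ 0.429.
E_I ∈ (0,1): normal good (necessity).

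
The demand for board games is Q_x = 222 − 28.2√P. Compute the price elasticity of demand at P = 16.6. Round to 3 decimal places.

-0.536

At P = 16.6, Q_x = 107.1045.
dQ_x/dP = −28.2/(2√P) = −28.2/(2·4.0743).
Point elasticity E = (dQ_x/dP)·(P/Q_x) = -3.4607 × 16.6/107.1045 ≈ -0.536.
|E| < 1, so demand is inelastic at this price.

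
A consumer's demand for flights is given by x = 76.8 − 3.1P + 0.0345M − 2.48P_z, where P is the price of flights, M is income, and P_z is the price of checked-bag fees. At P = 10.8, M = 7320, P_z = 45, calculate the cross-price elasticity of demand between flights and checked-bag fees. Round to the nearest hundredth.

At the given point, x = 76.8 − 3.1(10.8) + 0.0345(7320) − 2.48(45) = 76.8 − 33.48 + 252.54 − 111.6 = 184.26.
∂x/∂P_z = −2.48, so E_xy = -2.48·(45/184.26) ≈ -0.61.
E_xy < 0: the goods are complements.

-0.61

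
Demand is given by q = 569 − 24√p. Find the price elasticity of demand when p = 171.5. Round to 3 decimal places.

-0.617

At p = 171.5, q = 254.7008.
dq/dp = −24/(2√p) = −24/(2·13.0958).
Point elasticity E = (dq/dp)·(p/q) = -0.9163 × 171.5/254.7008 ≈ -0.617.
|E| < 1, so demand is inelastic at this price.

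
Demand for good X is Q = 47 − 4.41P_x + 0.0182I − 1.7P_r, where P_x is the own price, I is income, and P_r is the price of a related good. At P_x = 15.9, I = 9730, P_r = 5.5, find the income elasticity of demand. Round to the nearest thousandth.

Q = 47 − 4.41(15.9) + 0.0182(9730) − 1.7(5.5) = 47 − 70.119 + 177.086 − 9.35 = 144.617.
∂Q/∂I = +0.0182, so E_I = 0.0182·(9730/144.617) ≈ 1.225.
E_I > 1: normal good (luxury).

1.225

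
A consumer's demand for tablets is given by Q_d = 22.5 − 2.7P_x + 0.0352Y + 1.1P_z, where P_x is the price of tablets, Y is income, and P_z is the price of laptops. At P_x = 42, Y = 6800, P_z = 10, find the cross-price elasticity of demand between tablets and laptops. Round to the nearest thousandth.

0.069

First evaluate Q_d: 22.5 − 2.7(42) + 0.0352(6800) + 1.1(10) = 22.5 − 113.4 + 239.36 + 11 = 159.46.
∂Q_d/∂P_z = +1.1, so E_xy = 1.1·(10/159.46) ≈ 0.069.
E_xy > 0: the goods are substitutes.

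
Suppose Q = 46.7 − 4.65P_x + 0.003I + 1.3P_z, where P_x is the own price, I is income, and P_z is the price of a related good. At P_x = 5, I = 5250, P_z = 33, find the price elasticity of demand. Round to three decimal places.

First evaluate Q: 46.7 − 4.65(5) + 0.003(5250) + 1.3(33) = 46.7 − 23.25 + 15.75 + 42.9 = 82.1.
∂Q/∂P_x = −4.65, so E_p = (−4.65)·(5/82.1) ≈ -0.283.
|E_p| < 1: demand is inelastic.

-0.283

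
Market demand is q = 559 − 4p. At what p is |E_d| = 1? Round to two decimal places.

69.88

For linear demand q = a − bp, E = −bp/(a − bp). |E| = 1 ⇒ bp = a − bp ⇒ p = a/(2b).
p = 559/(2·4) ≈ 69.88.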